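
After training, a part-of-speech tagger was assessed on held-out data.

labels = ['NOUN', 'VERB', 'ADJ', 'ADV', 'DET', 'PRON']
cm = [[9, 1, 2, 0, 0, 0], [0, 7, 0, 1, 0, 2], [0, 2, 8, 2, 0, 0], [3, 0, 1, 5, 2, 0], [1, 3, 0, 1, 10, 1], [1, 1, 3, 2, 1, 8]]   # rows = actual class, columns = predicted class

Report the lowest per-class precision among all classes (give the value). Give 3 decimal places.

Per-class precision (TP/(TP+FP)):
  NOUN: TP=9, FP=0+0+3+1+1=5 → 9/14 = 0.6429
  VERB: TP=7, FP=1+2+0+3+1=7 → 7/14 = 0.5000
  ADJ: TP=8, FP=2+0+1+0+3=6 → 8/14 = 0.5714
  ADV: TP=5, FP=0+1+2+1+2=6 → 5/11 = 0.4545
  DET: TP=10, FP=0+0+0+2+1=3 → 10/13 = 0.7692
  PRON: TP=8, FP=0+2+0+0+1=3 → 8/11 = 0.7273
Lowest is class 'ADV' with precision = 0.455.

0.455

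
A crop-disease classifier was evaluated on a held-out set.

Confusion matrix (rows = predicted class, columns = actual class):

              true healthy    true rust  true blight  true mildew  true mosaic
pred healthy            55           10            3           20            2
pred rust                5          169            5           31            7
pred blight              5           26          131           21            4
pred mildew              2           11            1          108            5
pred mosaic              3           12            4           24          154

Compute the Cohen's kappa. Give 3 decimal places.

0.688

Observed agreement pₒ = trace/N = 617/818 = 0.7543
Expected agreement pₑ = Σ (rowᵢ·colᵢ)/N² = (70·90 + 228·217 + 144·187 + 204·127 + 172·197)/818² = 0.2130
κ = (pₒ − pₑ)/(1 − pₑ) = (0.7543 − 0.2130)/(1 − 0.2130) = 0.688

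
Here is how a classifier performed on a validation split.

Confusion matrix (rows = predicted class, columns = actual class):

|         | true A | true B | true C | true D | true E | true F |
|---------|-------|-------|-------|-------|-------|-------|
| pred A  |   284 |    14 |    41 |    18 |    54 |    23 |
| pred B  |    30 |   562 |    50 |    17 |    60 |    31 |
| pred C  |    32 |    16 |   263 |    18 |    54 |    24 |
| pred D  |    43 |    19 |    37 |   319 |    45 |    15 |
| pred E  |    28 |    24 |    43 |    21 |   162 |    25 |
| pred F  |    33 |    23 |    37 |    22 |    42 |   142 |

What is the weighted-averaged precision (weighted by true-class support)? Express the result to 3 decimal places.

Per-class precision (TP/(TP+FP)):
  A: TP=284, FP=14+41+18+54+23=150 → 284/434 = 0.6544
  B: TP=562, FP=30+50+17+60+31=188 → 562/750 = 0.7493
  C: TP=263, FP=32+16+18+54+24=144 → 263/407 = 0.6462
  D: TP=319, FP=43+19+37+45+15=159 → 319/478 = 0.6674
  E: TP=162, FP=28+24+43+21+25=141 → 162/303 = 0.5347
  F: TP=142, FP=33+23+37+22+42=157 → 142/299 = 0.4749
Weighted-precision = Σ (supportᵢ/N)·precisionᵢ with N=2671: (450/2671)·0.6544 + (658/2671)·0.7493 + (471/2671)·0.6462 + (415/2671)·0.6674 + (417/2671)·0.5347 + (260/2671)·0.4749 = 0.642

0.642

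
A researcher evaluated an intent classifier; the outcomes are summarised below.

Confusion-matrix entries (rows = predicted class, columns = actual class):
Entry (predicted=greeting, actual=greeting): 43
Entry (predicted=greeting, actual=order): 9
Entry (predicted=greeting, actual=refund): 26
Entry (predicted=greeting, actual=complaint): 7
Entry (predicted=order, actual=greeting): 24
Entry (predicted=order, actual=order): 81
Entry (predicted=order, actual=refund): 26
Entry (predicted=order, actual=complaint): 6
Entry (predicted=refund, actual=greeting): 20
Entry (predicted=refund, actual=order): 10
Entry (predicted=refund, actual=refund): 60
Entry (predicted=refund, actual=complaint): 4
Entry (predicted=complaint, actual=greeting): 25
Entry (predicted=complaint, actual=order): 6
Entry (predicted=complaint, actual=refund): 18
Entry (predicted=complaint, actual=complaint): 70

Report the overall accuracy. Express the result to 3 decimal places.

0.584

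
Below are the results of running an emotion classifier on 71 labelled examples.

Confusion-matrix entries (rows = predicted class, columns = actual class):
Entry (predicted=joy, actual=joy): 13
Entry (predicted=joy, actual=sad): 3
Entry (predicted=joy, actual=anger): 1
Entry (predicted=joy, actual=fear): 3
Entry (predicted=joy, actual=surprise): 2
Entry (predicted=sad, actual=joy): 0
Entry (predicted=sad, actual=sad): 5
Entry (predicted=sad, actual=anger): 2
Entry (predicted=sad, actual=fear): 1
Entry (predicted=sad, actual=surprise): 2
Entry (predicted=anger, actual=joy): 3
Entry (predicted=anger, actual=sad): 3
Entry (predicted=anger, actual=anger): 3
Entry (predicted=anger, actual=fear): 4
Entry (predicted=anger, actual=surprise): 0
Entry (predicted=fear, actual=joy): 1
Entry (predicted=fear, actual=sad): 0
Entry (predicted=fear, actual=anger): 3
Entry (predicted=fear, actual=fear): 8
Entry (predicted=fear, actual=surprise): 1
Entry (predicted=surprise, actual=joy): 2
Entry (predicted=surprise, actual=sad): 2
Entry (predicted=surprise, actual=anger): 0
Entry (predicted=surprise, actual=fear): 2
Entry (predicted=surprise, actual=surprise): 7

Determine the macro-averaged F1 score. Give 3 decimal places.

0.484

Per-class F1 score (2·TP/(2·TP+FP+FN)):
  joy: TP=13, FP=3+1+3+2=9, FN=0+3+1+2=6 → 26/41 = 0.6341
  sad: TP=5, FP=0+2+1+2=5, FN=3+3+0+2=8 → 10/23 = 0.4348
  anger: TP=3, FP=3+3+4+0=10, FN=1+2+3+0=6 → 6/22 = 0.2727
  fear: TP=8, FP=1+0+3+1=5, FN=3+1+4+2=10 → 16/31 = 0.5161
  surprise: TP=7, FP=2+2+0+2=6, FN=2+2+0+1=5 → 14/25 = 0.5600
Macro-F1 score = mean = (0.6341 + 0.4348 + 0.2727 + 0.5161 + 0.5600) / 5 = 0.484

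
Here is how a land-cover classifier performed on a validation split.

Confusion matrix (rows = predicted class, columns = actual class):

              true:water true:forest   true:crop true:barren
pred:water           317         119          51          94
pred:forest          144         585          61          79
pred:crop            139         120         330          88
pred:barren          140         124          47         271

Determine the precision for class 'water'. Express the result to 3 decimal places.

0.546

precision = TP/(TP+FP).
water: TP=317, FP=119+51+94=264 → 317/581 = 0.5456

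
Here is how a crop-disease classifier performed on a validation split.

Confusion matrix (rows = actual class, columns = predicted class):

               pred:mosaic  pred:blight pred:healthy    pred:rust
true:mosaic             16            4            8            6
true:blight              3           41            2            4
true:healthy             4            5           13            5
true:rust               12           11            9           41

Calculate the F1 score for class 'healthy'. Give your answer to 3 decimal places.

0.441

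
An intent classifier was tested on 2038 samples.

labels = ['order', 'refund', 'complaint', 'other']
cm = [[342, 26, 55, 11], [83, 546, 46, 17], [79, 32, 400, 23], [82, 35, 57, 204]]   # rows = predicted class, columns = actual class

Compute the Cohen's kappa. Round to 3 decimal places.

Observed agreement pₒ = trace/N = 1492/2038 = 0.7321
Expected agreement pₑ = Σ (rowᵢ·colᵢ)/N² = (586·434 + 639·692 + 558·534 + 255·378)/2038² = 0.2626
κ = (pₒ − pₑ)/(1 − pₑ) = (0.7321 − 0.2626)/(1 − 0.2626) = 0.637

0.637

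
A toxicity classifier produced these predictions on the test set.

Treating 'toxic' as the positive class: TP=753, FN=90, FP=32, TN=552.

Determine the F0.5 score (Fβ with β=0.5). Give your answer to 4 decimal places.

Fβ = (1+β²)·TP / ((1+β²)·TP + β²·FN + FP), with β²=1/4
= 1.25·753 / (1.25·753 + 0.25·90 + 32) = 0.9453

0.9453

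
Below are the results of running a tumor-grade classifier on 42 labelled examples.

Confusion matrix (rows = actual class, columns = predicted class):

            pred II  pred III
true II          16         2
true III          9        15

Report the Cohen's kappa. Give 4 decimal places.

0.4901

Observed agreement pₒ = trace/N = 31/42 = 0.73810
Expected agreement pₑ = Σ (rowᵢ·colᵢ)/N² = (18·25 + 24·17)/42² = 0.48639
κ = (pₒ − pₑ)/(1 − pₑ) = (0.73810 − 0.48639)/(1 − 0.48639) = 0.4901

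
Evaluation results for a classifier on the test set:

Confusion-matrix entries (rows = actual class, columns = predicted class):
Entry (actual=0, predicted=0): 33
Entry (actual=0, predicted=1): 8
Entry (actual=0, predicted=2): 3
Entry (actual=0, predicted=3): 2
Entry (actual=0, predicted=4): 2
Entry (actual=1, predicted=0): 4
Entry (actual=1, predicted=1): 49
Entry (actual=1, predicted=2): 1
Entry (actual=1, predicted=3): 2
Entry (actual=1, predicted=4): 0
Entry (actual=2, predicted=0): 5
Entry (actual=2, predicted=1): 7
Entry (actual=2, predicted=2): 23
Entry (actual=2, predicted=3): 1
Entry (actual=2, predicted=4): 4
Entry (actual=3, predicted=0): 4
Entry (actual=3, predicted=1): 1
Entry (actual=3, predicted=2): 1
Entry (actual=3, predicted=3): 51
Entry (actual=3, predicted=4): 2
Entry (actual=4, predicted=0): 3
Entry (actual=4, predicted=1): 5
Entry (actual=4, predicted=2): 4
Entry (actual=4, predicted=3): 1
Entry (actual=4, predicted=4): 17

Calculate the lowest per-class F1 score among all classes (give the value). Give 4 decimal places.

Per-class F1 score (2·TP/(2·TP+FP+FN)):
  0: TP=33, FP=4+5+4+3=16, FN=8+3+2+2=15 → 66/97 = 0.68041
  1: TP=49, FP=8+7+1+5=21, FN=4+1+2+0=7 → 98/126 = 0.77778
  2: TP=23, FP=3+1+1+4=9, FN=5+7+1+4=17 → 46/72 = 0.63889
  3: TP=51, FP=2+2+1+1=6, FN=4+1+1+2=8 → 102/116 = 0.87931
  4: TP=17, FP=2+0+4+2=8, FN=3+5+4+1=13 → 34/55 = 0.61818
Lowest is class '4' with F1 score = 0.6182.

0.6182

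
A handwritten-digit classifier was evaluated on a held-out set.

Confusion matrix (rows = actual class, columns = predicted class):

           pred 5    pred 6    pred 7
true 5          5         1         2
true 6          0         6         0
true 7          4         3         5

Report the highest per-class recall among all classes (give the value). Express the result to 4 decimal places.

1.0000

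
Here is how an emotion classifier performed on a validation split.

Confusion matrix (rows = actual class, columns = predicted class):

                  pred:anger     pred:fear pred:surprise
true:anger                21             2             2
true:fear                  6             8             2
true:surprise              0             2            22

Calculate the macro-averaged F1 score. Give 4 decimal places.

Per-class F1 score (2·TP/(2·TP+FP+FN)):
  anger: TP=21, FP=6+0=6, FN=2+2=4 → 42/52 = 0.80769
  fear: TP=8, FP=2+2=4, FN=6+2=8 → 16/28 = 0.57143
  surprise: TP=22, FP=2+2=4, FN=0+2=2 → 44/50 = 0.88000
Macro-F1 score = mean = (0.80769 + 0.57143 + 0.88000) / 3 = 0.7530

0.7530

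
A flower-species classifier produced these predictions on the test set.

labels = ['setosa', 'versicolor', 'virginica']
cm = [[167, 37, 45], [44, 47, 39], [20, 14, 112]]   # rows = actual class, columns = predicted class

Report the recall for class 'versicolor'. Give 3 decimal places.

0.362

Take TP from the diagonal, FP from the rest of the 'versicolor' prediction marginal, FN from the rest of the 'versicolor' actual marginal.
recall = TP/(TP+FN).
versicolor: TP=47, FN=44+39=83 → 47/130 = 0.3615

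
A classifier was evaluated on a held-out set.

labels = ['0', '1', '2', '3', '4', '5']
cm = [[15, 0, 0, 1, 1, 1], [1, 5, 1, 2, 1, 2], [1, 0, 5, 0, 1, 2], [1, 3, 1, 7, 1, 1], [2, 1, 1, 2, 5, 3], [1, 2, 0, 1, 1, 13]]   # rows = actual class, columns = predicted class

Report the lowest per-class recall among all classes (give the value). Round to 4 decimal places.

0.3571

Per-class recall (TP/(TP+FN)):
  0: TP=15, FN=0+0+1+1+1=3 → 15/18 = 0.83333
  1: TP=5, FN=1+1+2+1+2=7 → 5/12 = 0.41667
  2: TP=5, FN=1+0+0+1+2=4 → 5/9 = 0.55556
  3: TP=7, FN=1+3+1+1+1=7 → 7/14 = 0.50000
  4: TP=5, FN=2+1+1+2+3=9 → 5/14 = 0.35714
  5: TP=13, FN=1+2+0+1+1=5 → 13/18 = 0.72222
Lowest is class '4' with recall = 0.3571.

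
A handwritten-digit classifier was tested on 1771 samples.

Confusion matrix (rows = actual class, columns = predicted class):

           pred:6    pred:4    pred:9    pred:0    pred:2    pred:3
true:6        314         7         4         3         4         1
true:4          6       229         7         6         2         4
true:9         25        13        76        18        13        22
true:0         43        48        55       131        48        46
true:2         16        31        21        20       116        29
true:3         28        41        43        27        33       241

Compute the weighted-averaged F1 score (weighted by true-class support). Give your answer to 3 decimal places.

0.610

Per-class F1 score (2·TP/(2·TP+FP+FN)):
  6: TP=314, FP=6+25+43+16+28=118, FN=7+4+3+4+1=19 → 628/765 = 0.8209
  4: TP=229, FP=7+13+48+31+41=140, FN=6+7+6+2+4=25 → 458/623 = 0.7352
  9: TP=76, FP=4+7+55+21+43=130, FN=25+13+18+13+22=91 → 152/373 = 0.4075
  0: TP=131, FP=3+6+18+20+27=74, FN=43+48+55+48+46=240 → 262/576 = 0.4549
  2: TP=116, FP=4+2+13+48+33=100, FN=16+31+21+20+29=117 → 232/449 = 0.5167
  3: TP=241, FP=1+4+22+46+29=102, FN=28+41+43+27+33=172 → 482/756 = 0.6376
Weighted-F1 score = Σ (supportᵢ/N)·F1 scoreᵢ with N=1771: (333/1771)·0.8209 + (254/1771)·0.7352 + (167/1771)·0.4075 + (371/1771)·0.4549 + (233/1771)·0.5167 + (413/1771)·0.6376 = 0.610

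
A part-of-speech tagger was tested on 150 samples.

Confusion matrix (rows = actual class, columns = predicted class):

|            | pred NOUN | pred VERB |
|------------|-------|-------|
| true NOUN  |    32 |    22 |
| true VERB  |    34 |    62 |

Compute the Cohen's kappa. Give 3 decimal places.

0.227

Observed agreement pₒ = trace/N = 94/150 = 0.6267
Expected agreement pₑ = Σ (rowᵢ·colᵢ)/N² = (54·66 + 96·84)/150² = 0.5168
κ = (pₒ − pₑ)/(1 − pₑ) = (0.6267 − 0.5168)/(1 − 0.5168) = 0.227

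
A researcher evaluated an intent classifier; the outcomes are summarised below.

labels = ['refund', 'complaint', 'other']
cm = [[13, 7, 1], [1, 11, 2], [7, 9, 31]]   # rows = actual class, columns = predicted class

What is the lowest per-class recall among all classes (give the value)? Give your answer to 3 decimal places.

Per-class recall (TP/(TP+FN)):
  refund: TP=13, FN=7+1=8 → 13/21 = 0.6190
  complaint: TP=11, FN=1+2=3 → 11/14 = 0.7857
  other: TP=31, FN=7+9=16 → 31/47 = 0.6596
Lowest is class 'refund' with recall = 0.619.

0.619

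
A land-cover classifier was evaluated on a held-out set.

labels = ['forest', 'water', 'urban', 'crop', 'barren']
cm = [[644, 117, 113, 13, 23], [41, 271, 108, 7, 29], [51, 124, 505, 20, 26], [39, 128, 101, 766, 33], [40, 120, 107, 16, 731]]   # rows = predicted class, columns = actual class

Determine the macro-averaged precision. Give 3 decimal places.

0.687

Per-class precision (TP/(TP+FP)):
  forest: TP=644, FP=117+113+13+23=266 → 644/910 = 0.7077
  water: TP=271, FP=41+108+7+29=185 → 271/456 = 0.5943
  urban: TP=505, FP=51+124+20+26=221 → 505/726 = 0.6956
  crop: TP=766, FP=39+128+101+33=301 → 766/1067 = 0.7179
  barren: TP=731, FP=40+120+107+16=283 → 731/1014 = 0.7209
Macro-precision = mean = (0.7077 + 0.5943 + 0.6956 + 0.7179 + 0.7209) / 5 = 0.687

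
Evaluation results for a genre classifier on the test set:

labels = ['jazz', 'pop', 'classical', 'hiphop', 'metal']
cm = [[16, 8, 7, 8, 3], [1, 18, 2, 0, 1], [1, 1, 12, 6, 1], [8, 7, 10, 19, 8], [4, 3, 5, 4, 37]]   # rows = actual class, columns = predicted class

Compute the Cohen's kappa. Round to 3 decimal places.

0.417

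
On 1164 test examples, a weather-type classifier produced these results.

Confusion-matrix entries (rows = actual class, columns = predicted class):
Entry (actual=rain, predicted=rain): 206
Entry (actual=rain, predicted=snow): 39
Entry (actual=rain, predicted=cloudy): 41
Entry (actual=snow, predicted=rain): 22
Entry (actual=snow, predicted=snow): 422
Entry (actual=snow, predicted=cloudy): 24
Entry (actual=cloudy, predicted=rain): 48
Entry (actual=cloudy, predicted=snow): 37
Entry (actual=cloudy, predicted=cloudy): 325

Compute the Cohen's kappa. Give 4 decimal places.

0.7219

Observed agreement pₒ = trace/N = 953/1164 = 0.81873
Expected agreement pₑ = Σ (rowᵢ·colᵢ)/N² = (286·276 + 468·498 + 410·390)/1164² = 0.34829
κ = (pₒ − pₑ)/(1 − pₑ) = (0.81873 − 0.34829)/(1 − 0.34829) = 0.7219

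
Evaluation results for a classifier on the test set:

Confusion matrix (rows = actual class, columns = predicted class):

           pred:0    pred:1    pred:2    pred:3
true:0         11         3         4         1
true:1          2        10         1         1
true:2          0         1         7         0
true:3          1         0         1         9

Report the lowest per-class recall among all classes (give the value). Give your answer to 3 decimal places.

0.579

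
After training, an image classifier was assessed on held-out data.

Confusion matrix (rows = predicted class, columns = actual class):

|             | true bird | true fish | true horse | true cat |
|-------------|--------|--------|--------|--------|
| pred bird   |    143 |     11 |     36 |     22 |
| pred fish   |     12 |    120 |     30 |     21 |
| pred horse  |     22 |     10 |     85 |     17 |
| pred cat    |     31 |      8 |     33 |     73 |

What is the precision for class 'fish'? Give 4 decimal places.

0.6557

Treat 'fish' as positive and all other classes as negative.
precision = TP/(TP+FP).
fish: TP=120, FP=12+30+21=63 → 120/183 = 0.65574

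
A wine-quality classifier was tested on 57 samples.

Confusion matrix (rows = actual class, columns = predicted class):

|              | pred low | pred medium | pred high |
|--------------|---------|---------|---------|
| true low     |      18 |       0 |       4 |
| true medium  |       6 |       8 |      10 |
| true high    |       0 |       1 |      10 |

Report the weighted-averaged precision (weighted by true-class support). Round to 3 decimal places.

0.744

Per-class precision (TP/(TP+FP)):
  low: TP=18, FP=6+0=6 → 18/24 = 0.7500
  medium: TP=8, FP=0+1=1 → 8/9 = 0.8889
  high: TP=10, FP=4+10=14 → 10/24 = 0.4167
Weighted-precision = Σ (supportᵢ/N)·precisionᵢ with N=57: (22/57)·0.7500 + (24/57)·0.8889 + (11/57)·0.4167 = 0.744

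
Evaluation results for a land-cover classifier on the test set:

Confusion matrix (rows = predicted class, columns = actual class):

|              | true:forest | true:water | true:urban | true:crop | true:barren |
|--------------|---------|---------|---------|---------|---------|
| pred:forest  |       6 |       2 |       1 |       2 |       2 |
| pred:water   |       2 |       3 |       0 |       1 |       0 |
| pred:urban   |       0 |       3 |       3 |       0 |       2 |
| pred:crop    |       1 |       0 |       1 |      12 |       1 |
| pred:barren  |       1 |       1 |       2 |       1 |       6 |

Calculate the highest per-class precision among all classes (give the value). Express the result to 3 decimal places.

Per-class precision (TP/(TP+FP)):
  forest: TP=6, FP=2+1+2+2=7 → 6/13 = 0.4615
  water: TP=3, FP=2+0+1+0=3 → 3/6 = 0.5000
  urban: TP=3, FP=0+3+0+2=5 → 3/8 = 0.3750
  crop: TP=12, FP=1+0+1+1=3 → 12/15 = 0.8000
  barren: TP=6, FP=1+1+2+1=5 → 6/11 = 0.5455
Highest is class 'crop' with precision = 0.800.

0.800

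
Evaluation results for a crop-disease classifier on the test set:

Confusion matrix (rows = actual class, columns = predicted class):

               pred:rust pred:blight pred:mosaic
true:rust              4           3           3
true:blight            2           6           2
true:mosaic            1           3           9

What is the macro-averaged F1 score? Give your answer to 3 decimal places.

0.561

Per-class F1 score (2·TP/(2·TP+FP+FN)):
  rust: TP=4, FP=2+1=3, FN=3+3=6 → 8/17 = 0.4706
  blight: TP=6, FP=3+3=6, FN=2+2=4 → 12/22 = 0.5455
  mosaic: TP=9, FP=3+2=5, FN=1+3=4 → 18/27 = 0.6667
Macro-F1 score = mean = (0.4706 + 0.5455 + 0.6667) / 3 = 0.561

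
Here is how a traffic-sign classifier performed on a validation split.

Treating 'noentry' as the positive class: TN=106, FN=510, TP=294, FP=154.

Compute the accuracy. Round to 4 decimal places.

Accuracy = (TP+TN)/N = (294+106)/1064 = 0.3759

0.3759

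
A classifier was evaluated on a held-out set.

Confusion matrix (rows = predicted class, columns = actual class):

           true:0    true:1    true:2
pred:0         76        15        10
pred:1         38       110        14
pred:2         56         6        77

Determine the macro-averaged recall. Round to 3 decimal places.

0.683

Per-class recall (TP/(TP+FN)):
  0: TP=76, FN=38+56=94 → 76/170 = 0.4471
  1: TP=110, FN=15+6=21 → 110/131 = 0.8397
  2: TP=77, FN=10+14=24 → 77/101 = 0.7624
Macro-recall = mean = (0.4471 + 0.8397 + 0.7624) / 3 = 0.683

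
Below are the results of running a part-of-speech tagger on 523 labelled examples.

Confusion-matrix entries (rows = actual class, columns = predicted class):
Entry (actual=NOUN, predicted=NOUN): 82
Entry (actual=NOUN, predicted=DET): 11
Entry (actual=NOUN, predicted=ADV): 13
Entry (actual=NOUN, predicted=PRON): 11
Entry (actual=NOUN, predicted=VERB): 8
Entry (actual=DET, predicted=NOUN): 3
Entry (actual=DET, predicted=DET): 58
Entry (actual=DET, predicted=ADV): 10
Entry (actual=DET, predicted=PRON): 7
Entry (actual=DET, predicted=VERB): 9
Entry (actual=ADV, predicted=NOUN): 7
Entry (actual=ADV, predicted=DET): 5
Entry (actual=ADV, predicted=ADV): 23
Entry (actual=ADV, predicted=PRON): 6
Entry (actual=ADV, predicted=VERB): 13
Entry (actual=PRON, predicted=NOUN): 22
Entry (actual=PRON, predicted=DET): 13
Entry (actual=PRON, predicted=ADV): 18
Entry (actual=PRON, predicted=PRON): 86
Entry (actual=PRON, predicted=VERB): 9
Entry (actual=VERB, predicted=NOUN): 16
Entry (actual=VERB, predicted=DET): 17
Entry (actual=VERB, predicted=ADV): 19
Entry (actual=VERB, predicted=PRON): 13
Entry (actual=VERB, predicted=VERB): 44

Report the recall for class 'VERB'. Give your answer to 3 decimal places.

0.404

One-vs-rest for 'VERB': TP = diagonal; FP = other classes predicted 'VERB'; FN = 'VERB' predicted as other.
recall = TP/(TP+FN).
VERB: TP=44, FN=16+17+19+13=65 → 44/109 = 0.4037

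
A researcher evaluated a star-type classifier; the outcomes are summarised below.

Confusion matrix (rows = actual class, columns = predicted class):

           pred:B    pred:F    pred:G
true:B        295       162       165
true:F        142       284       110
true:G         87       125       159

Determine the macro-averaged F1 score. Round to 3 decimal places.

Per-class F1 score (2·TP/(2·TP+FP+FN)):
  B: TP=295, FP=142+87=229, FN=162+165=327 → 590/1146 = 0.5148
  F: TP=284, FP=162+125=287, FN=142+110=252 → 568/1107 = 0.5131
  G: TP=159, FP=165+110=275, FN=87+125=212 → 318/805 = 0.3950
Macro-F1 score = mean = (0.5148 + 0.5131 + 0.3950) / 3 = 0.474

0.474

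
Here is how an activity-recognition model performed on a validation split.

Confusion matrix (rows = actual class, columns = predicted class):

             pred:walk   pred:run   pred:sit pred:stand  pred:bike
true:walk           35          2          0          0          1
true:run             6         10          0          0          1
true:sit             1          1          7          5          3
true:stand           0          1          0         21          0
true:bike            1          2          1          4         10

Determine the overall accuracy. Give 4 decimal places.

0.7411

Accuracy = trace / total = (35+10+7+21+10=83) / 112 = 83/112 = 0.7411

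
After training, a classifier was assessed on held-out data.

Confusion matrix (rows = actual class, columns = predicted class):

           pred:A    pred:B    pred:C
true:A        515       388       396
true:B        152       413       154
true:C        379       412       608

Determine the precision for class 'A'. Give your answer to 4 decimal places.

One-vs-rest for 'A': TP = diagonal; FP = other classes predicted 'A'; FN = 'A' predicted as other.
precision = TP/(TP+FP).
A: TP=515, FP=152+379=531 → 515/1046 = 0.49235

0.4924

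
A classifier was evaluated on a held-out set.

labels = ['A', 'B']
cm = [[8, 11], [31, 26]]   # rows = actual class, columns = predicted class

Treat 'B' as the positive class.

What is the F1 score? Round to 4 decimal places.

0.5532

Precision = TP/(TP+FP) = 26/37 = 0.7027
Recall = TP/(TP+FN) = 26/57 = 0.4561
F1 = 2·TP/(2·TP+FP+FN) = 52/94 = 0.5532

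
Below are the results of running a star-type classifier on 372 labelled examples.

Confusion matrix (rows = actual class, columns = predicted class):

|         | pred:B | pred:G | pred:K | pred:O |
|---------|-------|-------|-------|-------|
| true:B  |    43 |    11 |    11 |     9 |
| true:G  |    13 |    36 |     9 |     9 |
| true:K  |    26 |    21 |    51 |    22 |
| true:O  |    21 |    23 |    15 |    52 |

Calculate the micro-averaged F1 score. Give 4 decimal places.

Micro-averaging pools counts across classes: ΣTP=182, ΣFP=190, ΣFN=190.
Micro-F1 score = 2·TP/(2·TP+FP+FN) on pooled counts = 0.4892 (equals overall accuracy in single-label multiclass).

0.4892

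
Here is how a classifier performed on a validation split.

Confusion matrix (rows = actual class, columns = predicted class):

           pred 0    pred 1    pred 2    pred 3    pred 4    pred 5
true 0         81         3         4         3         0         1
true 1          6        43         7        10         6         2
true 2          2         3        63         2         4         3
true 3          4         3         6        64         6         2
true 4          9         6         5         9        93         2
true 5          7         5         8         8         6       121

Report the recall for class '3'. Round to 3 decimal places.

0.753

Take TP from the diagonal, FP from the rest of the '3' prediction marginal, FN from the rest of the '3' actual marginal.
recall = TP/(TP+FN).
3: TP=64, FN=4+3+6+6+2=21 → 64/85 = 0.7529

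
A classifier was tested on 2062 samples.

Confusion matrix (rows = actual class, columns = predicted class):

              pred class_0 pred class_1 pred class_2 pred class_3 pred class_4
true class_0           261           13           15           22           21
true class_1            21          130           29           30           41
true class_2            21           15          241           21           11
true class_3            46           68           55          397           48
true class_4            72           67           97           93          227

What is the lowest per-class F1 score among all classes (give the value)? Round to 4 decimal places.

0.4779

Per-class F1 score (2·TP/(2·TP+FP+FN)):
  class_0: TP=261, FP=21+21+46+72=160, FN=13+15+22+21=71 → 522/753 = 0.69323
  class_1: TP=130, FP=13+15+68+67=163, FN=21+29+30+41=121 → 260/544 = 0.47794
  class_2: TP=241, FP=15+29+55+97=196, FN=21+15+21+11=68 → 482/746 = 0.64611
  class_3: TP=397, FP=22+30+21+93=166, FN=46+68+55+48=217 → 794/1177 = 0.67460
  class_4: TP=227, FP=21+41+11+48=121, FN=72+67+97+93=329 → 454/904 = 0.50221
Lowest is class 'class_1' with F1 score = 0.4779.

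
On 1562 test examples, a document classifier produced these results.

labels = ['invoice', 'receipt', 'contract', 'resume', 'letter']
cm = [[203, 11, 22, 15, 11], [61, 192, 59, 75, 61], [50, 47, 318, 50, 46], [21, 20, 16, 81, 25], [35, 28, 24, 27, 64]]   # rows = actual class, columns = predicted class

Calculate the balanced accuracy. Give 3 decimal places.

Balanced accuracy = mean of per-class recall.
  invoice: recall = 203/262 = 0.7748
  receipt: recall = 192/448 = 0.4286
  contract: recall = 318/511 = 0.6223
  resume: recall = 81/163 = 0.4969
  letter: recall = 64/178 = 0.3596
Mean = (0.7748 + 0.4286 + 0.6223 + 0.4969 + 0.3596) / 5 = 0.536

0.536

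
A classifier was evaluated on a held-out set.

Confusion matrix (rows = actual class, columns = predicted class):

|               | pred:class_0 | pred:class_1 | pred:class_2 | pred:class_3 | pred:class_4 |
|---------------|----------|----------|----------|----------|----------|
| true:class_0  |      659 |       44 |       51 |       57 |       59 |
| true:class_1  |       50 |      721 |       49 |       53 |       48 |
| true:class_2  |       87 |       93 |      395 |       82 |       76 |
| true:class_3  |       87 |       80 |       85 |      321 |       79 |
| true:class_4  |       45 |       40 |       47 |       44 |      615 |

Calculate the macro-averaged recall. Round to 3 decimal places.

Per-class recall (TP/(TP+FN)):
  class_0: TP=659, FN=44+51+57+59=211 → 659/870 = 0.7575
  class_1: TP=721, FN=50+49+53+48=200 → 721/921 = 0.7828
  class_2: TP=395, FN=87+93+82+76=338 → 395/733 = 0.5389
  class_3: TP=321, FN=87+80+85+79=331 → 321/652 = 0.4923
  class_4: TP=615, FN=45+40+47+44=176 → 615/791 = 0.7775
Macro-recall = mean = (0.7575 + 0.7828 + 0.5389 + 0.4923 + 0.7775) / 5 = 0.670

0.670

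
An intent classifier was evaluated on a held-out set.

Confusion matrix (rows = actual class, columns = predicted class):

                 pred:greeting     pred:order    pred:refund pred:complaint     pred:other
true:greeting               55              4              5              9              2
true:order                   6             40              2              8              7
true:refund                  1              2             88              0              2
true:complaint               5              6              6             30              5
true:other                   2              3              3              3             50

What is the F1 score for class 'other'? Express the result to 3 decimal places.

0.787

Treat 'other' as positive and all other classes as negative.
F1 score = 2·TP/(2·TP+FP+FN).
other: TP=50, FP=2+7+2+5=16, FN=2+3+3+3=11 → 100/127 = 0.7874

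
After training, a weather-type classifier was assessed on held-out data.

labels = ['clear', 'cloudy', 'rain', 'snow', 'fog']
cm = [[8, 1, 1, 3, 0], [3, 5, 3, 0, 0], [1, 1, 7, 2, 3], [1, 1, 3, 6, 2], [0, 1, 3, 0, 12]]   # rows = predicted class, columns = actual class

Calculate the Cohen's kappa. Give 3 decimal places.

Observed agreement pₒ = trace/N = 38/67 = 0.5672
Expected agreement pₑ = Σ (rowᵢ·colᵢ)/N² = (13·13 + 9·11 + 17·14 + 11·13 + 17·16)/67² = 0.2052
κ = (pₒ − pₑ)/(1 − pₑ) = (0.5672 − 0.2052)/(1 − 0.2052) = 0.455

0.455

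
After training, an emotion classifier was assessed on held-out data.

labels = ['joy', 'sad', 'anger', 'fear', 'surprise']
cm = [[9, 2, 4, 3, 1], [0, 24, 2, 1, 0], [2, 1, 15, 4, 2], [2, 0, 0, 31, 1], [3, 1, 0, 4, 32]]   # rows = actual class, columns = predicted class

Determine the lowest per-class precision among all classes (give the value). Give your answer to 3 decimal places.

Per-class precision (TP/(TP+FP)):
  joy: TP=9, FP=0+2+2+3=7 → 9/16 = 0.5625
  sad: TP=24, FP=2+1+0+1=4 → 24/28 = 0.8571
  anger: TP=15, FP=4+2+0+0=6 → 15/21 = 0.7143
  fear: TP=31, FP=3+1+4+4=12 → 31/43 = 0.7209
  surprise: TP=32, FP=1+0+2+1=4 → 32/36 = 0.8889
Lowest is class 'joy' with precision = 0.563.

0.563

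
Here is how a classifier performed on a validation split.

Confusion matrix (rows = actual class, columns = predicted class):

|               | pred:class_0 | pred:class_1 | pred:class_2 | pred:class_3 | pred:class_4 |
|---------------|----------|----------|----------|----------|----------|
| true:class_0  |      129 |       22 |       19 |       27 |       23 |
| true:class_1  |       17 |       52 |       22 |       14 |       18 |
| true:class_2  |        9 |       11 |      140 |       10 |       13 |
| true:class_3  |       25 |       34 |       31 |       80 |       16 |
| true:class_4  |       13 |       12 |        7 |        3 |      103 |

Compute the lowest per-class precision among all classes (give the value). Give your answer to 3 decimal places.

Per-class precision (TP/(TP+FP)):
  class_0: TP=129, FP=17+9+25+13=64 → 129/193 = 0.6684
  class_1: TP=52, FP=22+11+34+12=79 → 52/131 = 0.3969
  class_2: TP=140, FP=19+22+31+7=79 → 140/219 = 0.6393
  class_3: TP=80, FP=27+14+10+3=54 → 80/134 = 0.5970
  class_4: TP=103, FP=23+18+13+16=70 → 103/173 = 0.5954
Lowest is class 'class_1' with precision = 0.397.

0.397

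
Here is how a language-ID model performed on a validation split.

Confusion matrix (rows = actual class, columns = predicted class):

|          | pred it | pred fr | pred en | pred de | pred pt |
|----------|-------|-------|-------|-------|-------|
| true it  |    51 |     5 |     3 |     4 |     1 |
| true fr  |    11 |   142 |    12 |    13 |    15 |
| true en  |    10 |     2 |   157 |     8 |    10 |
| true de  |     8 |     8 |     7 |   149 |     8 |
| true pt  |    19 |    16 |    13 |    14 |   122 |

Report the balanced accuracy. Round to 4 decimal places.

0.7726

Balanced accuracy = mean of per-class recall.
  it: recall = 51/64 = 0.79688
  fr: recall = 142/193 = 0.73575
  en: recall = 157/187 = 0.83957
  de: recall = 149/180 = 0.82778
  pt: recall = 122/184 = 0.66304
Mean = (0.79688 + 0.73575 + 0.83957 + 0.82778 + 0.66304) / 5 = 0.7726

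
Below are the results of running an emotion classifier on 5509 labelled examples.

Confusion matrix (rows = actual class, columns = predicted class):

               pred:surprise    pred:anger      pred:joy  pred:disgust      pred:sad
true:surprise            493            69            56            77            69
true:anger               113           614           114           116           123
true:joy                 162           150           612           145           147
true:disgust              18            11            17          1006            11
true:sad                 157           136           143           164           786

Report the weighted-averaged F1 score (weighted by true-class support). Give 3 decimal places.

0.630

Per-class F1 score (2·TP/(2·TP+FP+FN)):
  surprise: TP=493, FP=113+162+18+157=450, FN=69+56+77+69=271 → 986/1707 = 0.5776
  anger: TP=614, FP=69+150+11+136=366, FN=113+114+116+123=466 → 1228/2060 = 0.5961
  joy: TP=612, FP=56+114+17+143=330, FN=162+150+145+147=604 → 1224/2158 = 0.5672
  disgust: TP=1006, FP=77+116+145+164=502, FN=18+11+17+11=57 → 2012/2571 = 0.7826
  sad: TP=786, FP=69+123+147+11=350, FN=157+136+143+164=600 → 1572/2522 = 0.6233
Weighted-F1 score = Σ (supportᵢ/N)·F1 scoreᵢ with N=5509: (764/5509)·0.5776 + (1080/5509)·0.5961 + (1216/5509)·0.5672 + (1063/5509)·0.7826 + (1386/5509)·0.6233 = 0.630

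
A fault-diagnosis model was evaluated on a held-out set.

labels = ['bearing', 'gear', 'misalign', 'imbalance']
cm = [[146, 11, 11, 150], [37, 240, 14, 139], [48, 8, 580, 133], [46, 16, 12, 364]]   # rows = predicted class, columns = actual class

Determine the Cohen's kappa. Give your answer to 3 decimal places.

Observed agreement pₒ = trace/N = 1330/1955 = 0.6803
Expected agreement pₑ = Σ (rowᵢ·colᵢ)/N² = (277·318 + 275·430 + 617·769 + 786·438)/1955² = 0.2682
κ = (pₒ − pₑ)/(1 − pₑ) = (0.6803 − 0.2682)/(1 − 0.2682) = 0.563

0.563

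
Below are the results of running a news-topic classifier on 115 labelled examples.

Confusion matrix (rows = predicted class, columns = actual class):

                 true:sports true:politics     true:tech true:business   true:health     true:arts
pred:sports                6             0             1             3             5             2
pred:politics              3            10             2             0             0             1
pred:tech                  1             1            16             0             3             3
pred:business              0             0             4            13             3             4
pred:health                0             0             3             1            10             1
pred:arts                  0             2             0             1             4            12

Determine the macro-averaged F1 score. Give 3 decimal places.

0.577

Per-class F1 score (2·TP/(2·TP+FP+FN)):
  sports: TP=6, FP=0+1+3+5+2=11, FN=3+1+0+0+0=4 → 12/27 = 0.4444
  politics: TP=10, FP=3+2+0+0+1=6, FN=0+1+0+0+2=3 → 20/29 = 0.6897
  tech: TP=16, FP=1+1+0+3+3=8, FN=1+2+4+3+0=10 → 32/50 = 0.6400
  business: TP=13, FP=0+0+4+3+4=11, FN=3+0+0+1+1=5 → 26/42 = 0.6190
  health: TP=10, FP=0+0+3+1+1=5, FN=5+0+3+3+4=15 → 20/40 = 0.5000
  arts: TP=12, FP=0+2+0+1+4=7, FN=2+1+3+4+1=11 → 24/42 = 0.5714
Macro-F1 score = mean = (0.4444 + 0.6897 + 0.6400 + 0.6190 + 0.5000 + 0.5714) / 6 = 0.577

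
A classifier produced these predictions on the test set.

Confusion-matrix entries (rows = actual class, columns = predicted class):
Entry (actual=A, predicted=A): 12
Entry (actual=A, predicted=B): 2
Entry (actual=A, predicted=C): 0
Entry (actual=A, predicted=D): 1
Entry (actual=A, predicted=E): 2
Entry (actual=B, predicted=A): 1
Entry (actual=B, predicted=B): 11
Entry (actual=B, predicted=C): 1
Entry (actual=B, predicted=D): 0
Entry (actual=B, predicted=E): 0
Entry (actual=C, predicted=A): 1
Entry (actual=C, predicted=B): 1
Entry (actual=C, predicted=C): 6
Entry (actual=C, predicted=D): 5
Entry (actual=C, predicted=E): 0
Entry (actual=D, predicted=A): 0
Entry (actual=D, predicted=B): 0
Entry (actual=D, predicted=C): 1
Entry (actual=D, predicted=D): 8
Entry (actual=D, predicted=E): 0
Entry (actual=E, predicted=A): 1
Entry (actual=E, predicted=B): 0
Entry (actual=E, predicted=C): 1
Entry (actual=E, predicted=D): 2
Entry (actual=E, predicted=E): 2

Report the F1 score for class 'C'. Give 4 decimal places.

0.5455

F1 score = 2·TP/(2·TP+FP+FN).
C: TP=6, FP=0+1+1+1=3, FN=1+1+5+0=7 → 12/22 = 0.54545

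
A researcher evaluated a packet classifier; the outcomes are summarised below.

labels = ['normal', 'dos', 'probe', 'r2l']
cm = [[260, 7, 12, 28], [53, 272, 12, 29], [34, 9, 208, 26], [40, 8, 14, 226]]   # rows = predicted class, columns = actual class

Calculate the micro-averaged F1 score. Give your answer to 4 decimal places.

0.7803

Micro-averaging pools counts across classes: ΣTP=966, ΣFP=272, ΣFN=272.
Micro-F1 score = 2·TP/(2·TP+FP+FN) on pooled counts = 0.7803 (equals overall accuracy in single-label multiclass).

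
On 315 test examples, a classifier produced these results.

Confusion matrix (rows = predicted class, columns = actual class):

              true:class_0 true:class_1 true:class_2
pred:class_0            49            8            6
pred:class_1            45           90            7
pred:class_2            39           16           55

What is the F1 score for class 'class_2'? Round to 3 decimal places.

Take TP from the diagonal, FP from the rest of the 'class_2' prediction marginal, FN from the rest of the 'class_2' actual marginal.
F1 score = 2·TP/(2·TP+FP+FN).
class_2: TP=55, FP=39+16=55, FN=6+7=13 → 110/178 = 0.6180

0.618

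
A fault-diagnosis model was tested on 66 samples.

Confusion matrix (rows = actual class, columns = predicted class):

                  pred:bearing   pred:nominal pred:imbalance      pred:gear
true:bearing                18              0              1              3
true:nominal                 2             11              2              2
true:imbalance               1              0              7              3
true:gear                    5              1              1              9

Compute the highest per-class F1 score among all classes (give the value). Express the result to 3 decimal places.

Per-class F1 score (2·TP/(2·TP+FP+FN)):
  bearing: TP=18, FP=2+1+5=8, FN=0+1+3=4 → 36/48 = 0.7500
  nominal: TP=11, FP=0+0+1=1, FN=2+2+2=6 → 22/29 = 0.7586
  imbalance: TP=7, FP=1+2+1=4, FN=1+0+3=4 → 14/22 = 0.6364
  gear: TP=9, FP=3+2+3=8, FN=5+1+1=7 → 18/33 = 0.5455
Highest is class 'nominal' with F1 score = 0.759.

0.759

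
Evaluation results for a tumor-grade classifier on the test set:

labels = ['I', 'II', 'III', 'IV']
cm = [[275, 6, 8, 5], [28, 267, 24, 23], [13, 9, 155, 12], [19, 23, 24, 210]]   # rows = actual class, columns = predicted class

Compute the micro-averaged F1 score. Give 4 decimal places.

0.8238

Micro-averaging pools counts across classes: ΣTP=907, ΣFP=194, ΣFN=194.
Micro-F1 score = 2·TP/(2·TP+FP+FN) on pooled counts = 0.8238 (equals overall accuracy in single-label multiclass).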